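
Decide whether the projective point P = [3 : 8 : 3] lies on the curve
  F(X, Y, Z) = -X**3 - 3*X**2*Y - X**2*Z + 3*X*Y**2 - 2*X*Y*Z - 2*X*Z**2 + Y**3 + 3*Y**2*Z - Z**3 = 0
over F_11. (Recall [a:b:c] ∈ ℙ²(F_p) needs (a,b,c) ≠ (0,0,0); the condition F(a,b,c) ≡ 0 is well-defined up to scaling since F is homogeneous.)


F(3,8,3) ≡ 3 (mod 11); P is NOT on the curve.

Evaluate F(3, 8, 3) term-by-term (mod 11).
  -X**3 ↦ -1·27·1·1 = -27
  -3*X**2*Y ↦ -3·9·8·1 = -216
  -X**2*Z ↦ -1·9·1·3 = -27
  3*X*Y**2 ↦ 3·3·64·1 = 576
  -2*X*Y*Z ↦ -2·3·8·3 = -144
  -2*X*Z**2 ↦ -2·3·1·9 = -54
  Y**3 ↦ 1·1·512·1 = 512
  3*Y**2*Z ↦ 3·1·64·3 = 576
  -Z**3 ↦ -1·1·1·27 = -27
Sum: F(3, 8, 3) = (-27) + (-216) + (-27) + (576) + (-144) + (-54) + (512) + (576) + (-27) = 1169.
Reducing mod 11: 1169 ≡ 3 (mod 11).
Since F(a, b, c) ≡ 3 ≠ 0 (mod 11), P does NOT lie on the curve.


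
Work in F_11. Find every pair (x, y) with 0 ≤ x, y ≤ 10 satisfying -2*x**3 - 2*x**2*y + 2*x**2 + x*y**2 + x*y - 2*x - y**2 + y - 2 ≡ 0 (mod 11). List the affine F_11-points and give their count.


Affine F_11-points: {(0, 5), (0, 7), (2, 7), (2, 9), (3, 0), (3, 7), (5, 3), (5, 8), (6, 0), (6, 2), (10, 1), (10, 9)}; count = 12.

For each of the 121 pairs (x, y) ∈ F_11², evaluate f(x, y) mod 11. Record the zeros.
  x = 0: [0↦9, 1↦9, 2↦7, 3↦3, 4↦8, 5↦0, 6↦1, 7↦0, 8↦8, 9↦3, 10↦7]  zeros at y ∈ {5, 7}
  x = 1: [0↦7, 1↦7, 2↦7, 3↦7, 4↦7, 5↦7, 6↦7, 7↦7, 8↦7, 9↦7, 10↦7]  zeros at y ∈ ∅
  x = 2: [0↦8, 1↦4, 2↦2, 3↦2, 4↦4, 5↦8, 6↦3, 7↦0, 8↦10, 9↦0, 10↦3]  zeros at y ∈ {7, 9}
  x = 3: [0↦0, 1↦10, 2↦2, 3↦9, 4↦9, 5↦2, 6↦10, 7↦0, 8↦5, 9↦3, 10↦5]  zeros at y ∈ {0, 7}
  x = 4: [0↦4, 1↦2, 2↦6, 3↦5, 4↦10, 5↦10, 6↦5, 7↦6, 8↦2, 9↦4, 10↦1]  zeros at y ∈ ∅
  x = 5: [0↦8, 1↦1, 2↦2, 3↦0, 4↦6, 5↦9, 6↦9, 7↦6, 8↦0, 9↦2, 10↦1]  zeros at y ∈ {3, 8}
  x = 6: [0↦0, 1↦6, 2↦0, 3↦4, 4↦7, 5↦9, 6↦10, 7↦10, 8↦9, 9↦7, 10↦4]  zeros at y ∈ {0, 2}
  x = 7: [0↦1, 1↦5, 2↦10, 3↦5, 4↦1, 5↦9, 6↦7, 7↦6, 8↦6, 9↦7, 10↦9]  zeros at y ∈ ∅
  x = 8: [0↦10, 1↦8, 2↦9, 3↦2, 4↦9, 5↦8, 6↦10, 7↦4, 8↦1, 9↦1, 10↦4]  zeros at y ∈ ∅
  x = 9: [0↦4, 1↦3, 2↦7, 3↦5, 4↦8, 5↦5, 6↦7, 7↦3, 8↦4, 9↦10, 10↦10]  zeros at y ∈ ∅
  x = 10: [0↦4, 1↦0, 2↦3, 3↦2, 4↦8, 5↦10, 6↦8, 7↦2, 8↦3, 9↦0, 10↦4]  zeros at y ∈ {1, 9}
Collecting zeros: affine points = {(0, 5), (0, 7), (2, 7), (2, 9), (3, 0), (3, 7), (5, 3), (5, 8), (6, 0), (6, 2), (10, 1), (10, 9)}.
Total count |C(F_11)_aff| = 12.


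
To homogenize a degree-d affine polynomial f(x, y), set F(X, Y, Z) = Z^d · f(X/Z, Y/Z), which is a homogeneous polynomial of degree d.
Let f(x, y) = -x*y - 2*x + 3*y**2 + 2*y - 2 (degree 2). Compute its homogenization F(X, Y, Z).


F(X, Y, Z) = -X*Y - 2*X*Z + 3*Y**2 + 2*Y*Z - 2*Z**2

deg(f) = 2.
Substitute x = X/Z, y = Y/Z into f, then multiply by Z^2.
  monomial -1·x^1·y^1 ↦ -1·X^1·Y^1·Z^0.
  monomial -2·x^1·y^0 ↦ -2·X^1·Y^0·Z^1.
  monomial 3·x^0·y^2 ↦ 3·X^0·Y^2·Z^0.
  monomial 2·x^0·y^1 ↦ 2·X^0·Y^1·Z^1.
  monomial -2·x^0·y^0 ↦ -2·X^0·Y^0·Z^2.
Collecting: F(X, Y, Z) = -X*Y - 2*X*Z + 3*Y**2 + 2*Y*Z - 2*Z**2.


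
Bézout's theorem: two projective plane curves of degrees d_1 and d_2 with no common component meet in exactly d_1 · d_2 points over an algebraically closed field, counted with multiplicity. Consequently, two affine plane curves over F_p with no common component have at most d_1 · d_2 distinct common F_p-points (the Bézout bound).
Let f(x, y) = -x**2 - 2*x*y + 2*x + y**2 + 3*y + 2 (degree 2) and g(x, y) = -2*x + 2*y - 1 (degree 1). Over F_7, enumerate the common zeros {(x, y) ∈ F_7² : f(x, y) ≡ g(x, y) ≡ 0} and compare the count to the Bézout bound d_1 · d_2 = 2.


Common zeros: ∅; count = 0; Bézout bound = 2.

deg(f) = 2, deg(g) = 1, so Bézout bound = 2.
Scan x ∈ F_7. For each x, list the y ∈ F_7 with f(x, y) ≡ 0 and those with g(x, y) ≡ 0 (mod 7); the common zeros in that column are the intersection.
  x = 0: f ≡ 0 at y ∈ {5, 6}; g ≡ 0 at y ∈ {4}; common: ∅.
  x = 1: f ≡ 0 at y ∈ ∅; g ≡ 0 at y ∈ {5}; common: ∅.
  x = 2: f ≡ 0 at y ∈ {4}; g ≡ 0 at y ∈ {6}; common: ∅.
  x = 3: f ≡ 0 at y ∈ ∅; g ≡ 0 at y ∈ {0}; common: ∅.
  x = 4: f ≡ 0 at y ∈ {6}; g ≡ 0 at y ∈ {1}; common: ∅.
  x = 5: f ≡ 0 at y ∈ ∅; g ≡ 0 at y ∈ {2}; common: ∅.
  x = 6: f ≡ 0 at y ∈ {4, 5}; g ≡ 0 at y ∈ {3}; common: ∅.
Collecting: common zeros = ∅, so the count is 0.
Comparison with the Bézout bound: 0 ≤ 2 = deg(f)·deg(g), as expected for curves with no common component (the affine F_7-count falls short of the bound because intersections may lie at infinity, over extension fields, or carry multiplicity).


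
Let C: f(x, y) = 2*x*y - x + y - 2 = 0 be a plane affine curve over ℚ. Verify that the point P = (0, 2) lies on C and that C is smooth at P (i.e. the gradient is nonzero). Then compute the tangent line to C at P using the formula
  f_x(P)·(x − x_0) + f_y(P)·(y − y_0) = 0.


Tangent line at P: 3*x + y - 2 = 0.

Step 1: f(0, 2) = 0, so P lies on C.
Step 2: partial derivatives
  f_x(x, y) = 2*y - 1, f_y(x, y) = 2*x + 1.
  f_x(P) = 3, f_y(P) = 1 (gradient nonzero, so P is smooth).
Step 3: tangent line at P: 3·(x − 0) + 1·(y − 2) = 0.
Expanding: 3*x + y - 2 = 0.


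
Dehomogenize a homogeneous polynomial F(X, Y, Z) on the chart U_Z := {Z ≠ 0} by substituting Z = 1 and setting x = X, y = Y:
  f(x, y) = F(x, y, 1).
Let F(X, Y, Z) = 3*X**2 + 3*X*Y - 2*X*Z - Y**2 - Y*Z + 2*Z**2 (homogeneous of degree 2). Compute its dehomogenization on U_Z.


f(x, y) = 3*x**2 + 3*x*y - 2*x - y**2 - y + 2

On U_Z we set Z = 1. Each monomial c·X^i·Y^j·Z^k in F becomes c·x^i·y^j·1^k = c·x^i·y^j.
Substituting Z = 1: F(X, Y, 1) = 3*x**2 + 3*x*y - 2*x - y**2 - y + 2.
Note: deg(f) ≤ deg(F) = 2; strict inequality happens when F is divisible by Z (lost terms).


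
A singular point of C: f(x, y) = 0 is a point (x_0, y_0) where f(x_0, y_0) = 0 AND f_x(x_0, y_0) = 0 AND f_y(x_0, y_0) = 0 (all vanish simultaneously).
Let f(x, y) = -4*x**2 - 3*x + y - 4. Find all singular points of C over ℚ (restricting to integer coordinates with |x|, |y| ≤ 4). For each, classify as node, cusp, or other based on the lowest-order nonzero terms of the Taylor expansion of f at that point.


No singular points in the scanned grid; C is smooth there.

Compute partial derivatives:
  f_x = -8*x - 3.
  f_y = 1.
f_y = 1 is a nonzero constant, so f_y never vanishes: no point (x, y) can satisfy f = f_x = f_y = 0. In particular no (x, y) ∈ {−4, ..., 4}² is singular; the curve is smooth.


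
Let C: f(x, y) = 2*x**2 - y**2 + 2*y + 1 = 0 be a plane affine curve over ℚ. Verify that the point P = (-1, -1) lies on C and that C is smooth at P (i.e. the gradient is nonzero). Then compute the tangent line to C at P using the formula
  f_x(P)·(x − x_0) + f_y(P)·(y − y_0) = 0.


Tangent line at P: -4*x + 4*y = 0.

Step 1: f(-1, -1) = 0, so P lies on C.
Step 2: partial derivatives
  f_x(x, y) = 4*x, f_y(x, y) = 2 - 2*y.
  f_x(P) = -4, f_y(P) = 4 (gradient nonzero, so P is smooth).
Step 3: tangent line at P: -4·(x − -1) + 4·(y − -1) = 0.
Expanding: -4*x + 4*y = 0.


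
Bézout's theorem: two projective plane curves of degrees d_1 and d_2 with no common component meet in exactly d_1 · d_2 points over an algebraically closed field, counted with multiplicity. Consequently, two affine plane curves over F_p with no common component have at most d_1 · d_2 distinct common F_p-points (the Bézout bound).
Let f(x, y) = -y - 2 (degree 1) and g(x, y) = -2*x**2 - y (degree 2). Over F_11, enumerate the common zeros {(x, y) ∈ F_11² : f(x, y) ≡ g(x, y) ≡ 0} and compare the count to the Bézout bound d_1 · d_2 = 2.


Common zeros: {(1, 9), (10, 9)}; count = 2; Bézout bound = 2.

deg(f) = 1, deg(g) = 2, so Bézout bound = 2.
Scan x ∈ F_11. For each x, list the y ∈ F_11 with f(x, y) ≡ 0 and those with g(x, y) ≡ 0 (mod 11); the common zeros in that column are the intersection.
  x = 0: f ≡ 0 at y ∈ {9}; g ≡ 0 at y ∈ {0}; common: ∅.
  x = 1: f ≡ 0 at y ∈ {9}; g ≡ 0 at y ∈ {9}; common: {9}.
  x = 2: f ≡ 0 at y ∈ {9}; g ≡ 0 at y ∈ {3}; common: ∅.
  x = 3: f ≡ 0 at y ∈ {9}; g ≡ 0 at y ∈ {4}; common: ∅.
  x = 4: f ≡ 0 at y ∈ {9}; g ≡ 0 at y ∈ {1}; common: ∅.
  x = 5: f ≡ 0 at y ∈ {9}; g ≡ 0 at y ∈ {5}; common: ∅.
  x = 6: f ≡ 0 at y ∈ {9}; g ≡ 0 at y ∈ {5}; common: ∅.
  x = 7: f ≡ 0 at y ∈ {9}; g ≡ 0 at y ∈ {1}; common: ∅.
  x = 8: f ≡ 0 at y ∈ {9}; g ≡ 0 at y ∈ {4}; common: ∅.
  x = 9: f ≡ 0 at y ∈ {9}; g ≡ 0 at y ∈ {3}; common: ∅.
  x = 10: f ≡ 0 at y ∈ {9}; g ≡ 0 at y ∈ {9}; common: {9}.
Collecting: common zeros = {(1, 9), (10, 9)}, so the count is 2.
Comparison with the Bézout bound: 2 ≤ 2 = deg(f)·deg(g), as expected for curves with no common component (the bound is attained).


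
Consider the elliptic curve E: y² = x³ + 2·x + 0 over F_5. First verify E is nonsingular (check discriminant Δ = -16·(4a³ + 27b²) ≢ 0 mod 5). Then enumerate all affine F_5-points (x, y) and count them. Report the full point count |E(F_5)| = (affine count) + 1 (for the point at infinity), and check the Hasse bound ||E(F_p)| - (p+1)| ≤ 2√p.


Affine points = {(0, 0)}; affine count = 1; |E(F_5)| = 2.

Discriminant check: Δ ∝ 4a³ + 27b² = 4·2³ + 27·0² = 4·8 + 27·0 ≡ 2 (mod 5). Nonzero ⇒ E is nonsingular.
For each x ∈ F_5, compute rhs = x³ + 2·x + 0 mod 5, then count y ∈ F_5 with y² ≡ rhs.
  x = 0: rhs = 0, matching y values: 0 (1 points).
  x = 1: rhs = 3, matching y values: none (0 points).
  x = 2: rhs = 2, matching y values: none (0 points).
  x = 3: rhs = 3, matching y values: none (0 points).
  x = 4: rhs = 2, matching y values: none (0 points).
Total affine count: 1.
Full point count |E(F_5)| = 1 + 1 = 2.
Hasse bound: |2 − (5+1)| = |-4| = 4 ≤ 2√5 ≈ 4.4721 ✓.


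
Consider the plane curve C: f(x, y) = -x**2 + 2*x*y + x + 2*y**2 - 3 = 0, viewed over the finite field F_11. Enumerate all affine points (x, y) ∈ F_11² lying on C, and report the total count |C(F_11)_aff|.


Affine F_11-points: {(2, 2), (2, 7), (3, 2), (3, 6), (5, 1), (5, 5), (6, 0), (6, 5), (9, 1), (10, 6)}; count = 10.

For each of the 121 pairs (x, y) ∈ F_11², evaluate f(x, y) mod 11. Record the zeros.
  x = 0: [0↦8, 1↦10, 2↦5, 3↦4, 4↦7, 5↦3, 6↦3, 7↦7, 8↦4, 9↦5, 10↦10]  zeros at y ∈ ∅
  x = 1: [0↦8, 1↦1, 2↦9, 3↦10, 4↦4, 5↦2, 6↦4, 7↦10, 8↦9, 9↦1, 10↦8]  zeros at y ∈ ∅
  x = 2: [0↦6, 1↦1, 2↦0, 3↦3, 4↦10, 5↦10, 6↦3, 7↦0, 8↦1, 9↦6, 10↦4]  zeros at y ∈ {2, 7}
  x = 3: [0↦2, 1↦10, 2↦0, 3↦5, 4↦3, 5↦5, 6↦0, 7↦10, 8↦2, 9↦9, 10↦9]  zeros at y ∈ {2, 6}
  x = 4: [0↦7, 1↦6, 2↦9, 3↦5, 4↦5, 5↦9, 6↦6, 7↦7, 8↦1, 9↦10, 10↦1]  zeros at y ∈ ∅
  x = 5: [0↦10, 1↦0, 2↦5, 3↦3, 4↦5, 5↦0, 6↦10, 7↦2, 8↦9, 9↦9, 10↦2]  zeros at y ∈ {1, 5}
  x = 6: [0↦0, 1↦3, 2↦10, 3↦10, 4↦3, 5↦0, 6↦1, 7↦6, 8↦4, 9↦6, 10↦1]  zeros at y ∈ {0, 5}
  x = 7: [0↦10, 1↦4, 2↦2, 3↦4, 4↦10, 5↦9, 6↦1, 7↦8, 8↦8, 9↦1, 10↦9]  zeros at y ∈ ∅
  x = 8: [0↦7, 1↦3, 2↦3, 3↦7, 4↦4, 5↦5, 6↦10, 7↦8, 8↦10, 9↦5, 10↦4]  zeros at y ∈ ∅
  x = 9: [0↦2, 1↦0, 2↦2, 3↦8, 4↦7, 5↦10, 6↦6, 7↦6, 8↦10, 9↦7, 10↦8]  zeros at y ∈ {1}
  x = 10: [0↦6, 1↦6, 2↦10, 3↦7, 4↦8, 5↦2, 6↦0, 7↦2, 8↦8, 9↦7, 10↦10]  zeros at y ∈ {6}
Collecting zeros: affine points = {(2, 2), (2, 7), (3, 2), (3, 6), (5, 1), (5, 5), (6, 0), (6, 5), (9, 1), (10, 6)}.
Total count |C(F_11)_aff| = 10.


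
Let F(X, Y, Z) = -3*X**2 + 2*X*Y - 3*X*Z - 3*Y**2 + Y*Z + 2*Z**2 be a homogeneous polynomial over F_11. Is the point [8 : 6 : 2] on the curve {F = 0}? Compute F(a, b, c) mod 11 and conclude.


F(8,6,2) ≡ 10 (mod 11); P is NOT on the curve.

Evaluate F(8, 6, 2) term-by-term (mod 11).
  -3*X**2 ↦ -3·64·1·1 = -192
  2*X*Y ↦ 2·8·6·1 = 96
  -3*X*Z ↦ -3·8·1·2 = -48
  -3*Y**2 ↦ -3·1·36·1 = -108
  Y*Z ↦ 1·1·6·2 = 12
  2*Z**2 ↦ 2·1·1·4 = 8
Sum: F(8, 6, 2) = (-192) + (96) + (-48) + (-108) + (12) + (8) = -232.
Reducing mod 11: -232 ≡ 10 (mod 11).
Since F(a, b, c) ≡ 10 ≠ 0 (mod 11), P does NOT lie on the curve.


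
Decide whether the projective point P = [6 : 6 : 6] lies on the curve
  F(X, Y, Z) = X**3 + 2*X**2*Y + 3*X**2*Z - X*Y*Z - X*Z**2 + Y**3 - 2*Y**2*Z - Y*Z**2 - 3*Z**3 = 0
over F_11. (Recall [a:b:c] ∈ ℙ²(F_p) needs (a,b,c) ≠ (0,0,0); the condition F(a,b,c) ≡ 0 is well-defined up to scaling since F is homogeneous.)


F(6,6,6) ≡ 4 (mod 11); P is NOT on the curve.

Evaluate F(6, 6, 6) term-by-term (mod 11).
  X**3 ↦ 1·216·1·1 = 216
  2*X**2*Y ↦ 2·36·6·1 = 432
  3*X**2*Z ↦ 3·36·1·6 = 648
  -X*Y*Z ↦ -1·6·6·6 = -216
  -X*Z**2 ↦ -1·6·1·36 = -216
  Y**3 ↦ 1·1·216·1 = 216
  -2*Y**2*Z ↦ -2·1·36·6 = -432
  -Y*Z**2 ↦ -1·1·6·36 = -216
  -3*Z**3 ↦ -3·1·1·216 = -648
Sum: F(6, 6, 6) = (216) + (432) + (648) + (-216) + (-216) + (216) + (-432) + (-216) + (-648) = -216.
Reducing mod 11: -216 ≡ 4 (mod 11).
Since F(a, b, c) ≡ 4 ≠ 0 (mod 11), P does NOT lie on the curve.


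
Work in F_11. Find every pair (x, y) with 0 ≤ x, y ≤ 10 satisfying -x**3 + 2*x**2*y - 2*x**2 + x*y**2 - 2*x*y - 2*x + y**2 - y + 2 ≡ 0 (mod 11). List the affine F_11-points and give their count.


Affine F_11-points: {(0, 5), (0, 7), (1, 7), (1, 10), (2, 2), (2, 8), (3, 2), (3, 9), (6, 6), (7, 3), (7, 10), (8, 2), (8, 4), (10, 10)}; count = 14.

For each of the 121 pairs (x, y) ∈ F_11², evaluate f(x, y) mod 11. Record the zeros.
  x = 0: [0↦2, 1↦2, 2↦4, 3↦8, 4↦3, 5↦0, 6↦10, 7↦0, 8↦3, 9↦8, 10↦4]  zeros at y ∈ {5, 7}
  x = 1: [0↦8, 1↦9, 2↦3, 3↦1, 4↦3, 5↦9, 6↦8, 7↦0, 8↦7, 9↦7, 10↦0]  zeros at y ∈ {7, 10}
  x = 2: [0↦4, 1↦10, 2↦0, 3↦7, 4↦9, 5↦6, 6↦9, 7↦7, 8↦0, 9↦10, 10↦4]  zeros at y ∈ {2, 8}
  x = 3: [0↦6, 1↦10, 2↦0, 3↦9, 4↦4, 5↦7, 6↦7, 7↦4, 8↦9, 9↦0, 10↦10]  zeros at y ∈ {2, 9}
  x = 4: [0↦8, 1↦3, 2↦8, 3↦1, 4↦4, 5↦6, 6↦7, 7↦7, 8↦6, 9↦4, 10↦1]  zeros at y ∈ ∅
  x = 5: [0↦4, 1↦5, 2↦7, 3↦10, 4↦3, 5↦8, 6↦3, 7↦10, 8↦7, 9↦5, 10↦4]  zeros at y ∈ ∅
  x = 6: [0↦10, 1↦10, 2↦2, 3↦8, 4↦6, 5↦7, 6↦0, 7↦7, 8↦6, 9↦8, 10↦2]  zeros at y ∈ {6}
  x = 7: [0↦9, 1↦1, 2↦9, 3↦0, 4↦7, 5↦8, 6↦3, 7↦3, 8↦8, 9↦7, 10↦0]  zeros at y ∈ {3, 10}
  x = 8: [0↦6, 1↦5, 2↦0, 3↦2, 4↦0, 5↦5, 6↦6, 7↦3, 8↦7, 9↦7, 10↦3]  zeros at y ∈ {2, 4}
  x = 9: [0↦6, 1↦5, 2↦2, 3↦8, 4↦1, 5↦3, 6↦3, 7↦1, 8↦8, 9↦2, 10↦5]  zeros at y ∈ ∅
  x = 10: [0↦3, 1↦6, 2↦9, 3↦1, 4↦4, 5↦7, 6↦10, 7↦2, 8↦5, 9↦8, 10↦0]  zeros at y ∈ {10}
Collecting zeros: affine points = {(0, 5), (0, 7), (1, 7), (1, 10), (2, 2), (2, 8), (3, 2), (3, 9), (6, 6), (7, 3), (7, 10), (8, 2), (8, 4), (10, 10)}.
Total count |C(F_11)_aff| = 14.


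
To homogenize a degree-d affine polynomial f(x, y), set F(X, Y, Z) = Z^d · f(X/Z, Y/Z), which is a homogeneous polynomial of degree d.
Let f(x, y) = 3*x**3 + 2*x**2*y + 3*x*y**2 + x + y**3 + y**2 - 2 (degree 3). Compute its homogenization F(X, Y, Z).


F(X, Y, Z) = 3*X**3 + 2*X**2*Y + 3*X*Y**2 + X*Z**2 + Y**3 + Y**2*Z - 2*Z**3

deg(f) = 3.
Substitute x = X/Z, y = Y/Z into f, then multiply by Z^3.
  monomial 3·x^3·y^0 ↦ 3·X^3·Y^0·Z^0.
  monomial 2·x^2·y^1 ↦ 2·X^2·Y^1·Z^0.
  monomial 3·x^1·y^2 ↦ 3·X^1·Y^2·Z^0.
  monomial 1·x^1·y^0 ↦ 1·X^1·Y^0·Z^2.
  monomial 1·x^0·y^3 ↦ 1·X^0·Y^3·Z^0.
  monomial 1·x^0·y^2 ↦ 1·X^0·Y^2·Z^1.
  monomial -2·x^0·y^0 ↦ -2·X^0·Y^0·Z^3.
Collecting: F(X, Y, Z) = 3*X**3 + 2*X**2*Y + 3*X*Y**2 + X*Z**2 + Y**3 + Y**2*Z - 2*Z**3.


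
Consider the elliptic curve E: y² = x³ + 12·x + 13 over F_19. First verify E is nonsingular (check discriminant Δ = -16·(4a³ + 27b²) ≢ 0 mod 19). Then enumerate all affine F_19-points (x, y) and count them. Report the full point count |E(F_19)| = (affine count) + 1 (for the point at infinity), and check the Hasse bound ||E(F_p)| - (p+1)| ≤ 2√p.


Affine points = {(1, 8), (1, 11), (2, 8), (2, 11), (3, 0), (4, 7), (4, 12), (6, 4), (6, 15), (12, 2), (12, 17), (16, 8), (16, 11), (17, 0), (18, 0)}; affine count = 15; |E(F_19)| = 16.

Discriminant check: Δ ∝ 4a³ + 27b² = 4·12³ + 27·13² = 4·1728 + 27·169 ≡ 18 (mod 19). Nonzero ⇒ E is nonsingular.
For each x ∈ F_19, compute rhs = x³ + 12·x + 13 mod 19, then count y ∈ F_19 with y² ≡ rhs.
  x = 0: rhs = 13, matching y values: none (0 points).
  x = 1: rhs = 7, matching y values: 8, 11 (2 points).
  x = 2: rhs = 7, matching y values: 8, 11 (2 points).
  x = 3: rhs = 0, matching y values: 0 (1 points).
  x = 4: rhs = 11, matching y values: 7, 12 (2 points).
  x = 5: rhs = 8, matching y values: none (0 points).
  x = 6: rhs = 16, matching y values: 4, 15 (2 points).
  x = 7: rhs = 3, matching y values: none (0 points).
  x = 8: rhs = 13, matching y values: none (0 points).
  x = 9: rhs = 14, matching y values: none (0 points).
  x = 10: rhs = 12, matching y values: none (0 points).
  x = 11: rhs = 13, matching y values: none (0 points).
  x = 12: rhs = 4, matching y values: 2, 17 (2 points).
  x = 13: rhs = 10, matching y values: none (0 points).
  x = 14: rhs = 18, matching y values: none (0 points).
  x = 15: rhs = 15, matching y values: none (0 points).
  x = 16: rhs = 7, matching y values: 8, 11 (2 points).
  x = 17: rhs = 0, matching y values: 0 (1 points).
  x = 18: rhs = 0, matching y values: 0 (1 points).
Total affine count: 15.
Full point count |E(F_19)| = 15 + 1 = 16.
Hasse bound: |16 − (19+1)| = |-4| = 4 ≤ 2√19 ≈ 8.7178 ✓.


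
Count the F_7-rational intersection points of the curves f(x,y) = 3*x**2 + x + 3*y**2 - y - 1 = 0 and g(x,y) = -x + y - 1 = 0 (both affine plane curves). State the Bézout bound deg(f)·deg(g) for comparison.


Common zeros: ∅; count = 0; Bézout bound = 2.

deg(f) = 2, deg(g) = 1, so Bézout bound = 2.
Scan x ∈ F_7. For each x, list the y ∈ F_7 with f(x, y) ≡ 0 and those with g(x, y) ≡ 0 (mod 7); the common zeros in that column are the intersection.
  x = 0: f ≡ 0 at y ∈ ∅; g ≡ 0 at y ∈ {1}; common: ∅.
  x = 1: f ≡ 0 at y ∈ {6}; g ≡ 0 at y ∈ {2}; common: ∅.
  x = 2: f ≡ 0 at y ∈ ∅; g ≡ 0 at y ∈ {3}; common: ∅.
  x = 3: f ≡ 0 at y ∈ ∅; g ≡ 0 at y ∈ {4}; common: ∅.
  x = 4: f ≡ 0 at y ∈ ∅; g ≡ 0 at y ∈ {5}; common: ∅.
  x = 5: f ≡ 0 at y ∈ ∅; g ≡ 0 at y ∈ {6}; common: ∅.
  x = 6: f ≡ 0 at y ∈ ∅; g ≡ 0 at y ∈ {0}; common: ∅.
Collecting: common zeros = ∅, so the count is 0.
Comparison with the Bézout bound: 0 ≤ 2 = deg(f)·deg(g), as expected for curves with no common component (the affine F_7-count falls short of the bound because intersections may lie at infinity, over extension fields, or carry multiplicity).


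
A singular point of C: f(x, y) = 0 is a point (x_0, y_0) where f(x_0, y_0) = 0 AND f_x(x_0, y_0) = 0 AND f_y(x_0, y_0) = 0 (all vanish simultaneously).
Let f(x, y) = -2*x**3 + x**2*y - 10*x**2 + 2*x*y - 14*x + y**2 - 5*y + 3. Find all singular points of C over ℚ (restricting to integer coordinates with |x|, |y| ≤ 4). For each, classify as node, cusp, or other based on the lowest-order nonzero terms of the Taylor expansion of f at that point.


Singular points: {(-1, 3)}; classification: node.

Compute partial derivatives:
  f_x = -6*x**2 + 2*x*y - 20*x + 2*y - 14.
  f_y = x**2 + 2*x + 2*y - 5.
Scan x_0 ∈ {−4, ..., 4}. For each x_0, f_y(x_0, y) is a polynomial in y; find its integer roots y ∈ {−4, ..., 4}, then test f_x and f at those candidates.
  x = -4: f_y(-4, y) = 2*y + 3; no integer root y with |y| ≤ 4.
  x = -3: f_y(-3, y) = 2*y - 2; vanishes at y ∈ {1}. (-3, 1): f_x = -12 ≠ 0.
  x = -2: f_y(-2, y) = 2*y - 5; no integer root y with |y| ≤ 4.
  x = -1: f_y(-1, y) = 2*y - 6; vanishes at y ∈ {3}. (-1, 3): f_x = 0, f = 0 — SINGULAR.
  x = 0: f_y(0, y) = 2*y - 5; no integer root y with |y| ≤ 4.
  x = 1: f_y(1, y) = 2*y - 2; vanishes at y ∈ {1}. (1, 1): f_x = -36 ≠ 0.
  x = 2: f_y(2, y) = 2*y + 3; no integer root y with |y| ≤ 4.
  x = 3: f_y(3, y) = 2*y + 10; no integer root y with |y| ≤ 4.
  x = 4: f_y(4, y) = 2*y + 19; no integer root y with |y| ≤ 4.
Only singular point on the grid: (-1, 3).
Classify: substitute x = -1 + u, y = 3 + v and expand: f = -2*u**3 + u**2*v - u**2 + v**2.
No constant or linear terms (consistent with a singular point). Quadratic part: -u**2 + v**2. Cubic part: -2*u**3 + u**2*v.
The quadratic part v**2 - u**2 = (v − u)(v + u) splits into two distinct linear factors, so there are two distinct tangent lines y − 3 = ±(x − -1) — this is a node (ordinary double point).
Classification: node.


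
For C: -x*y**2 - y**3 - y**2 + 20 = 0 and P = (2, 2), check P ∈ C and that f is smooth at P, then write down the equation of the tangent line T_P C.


Tangent line at P: -4*x - 24*y + 56 = 0.

Step 1: f(2, 2) = 0, so P lies on C.
Step 2: partial derivatives
  f_x(x, y) = -y**2, f_y(x, y) = -2*x*y - 3*y**2 - 2*y.
  f_x(P) = -4, f_y(P) = -24 (gradient nonzero, so P is smooth).
Step 3: tangent line at P: -4·(x − 2) + -24·(y − 2) = 0.
Expanding: -4*x - 24*y + 56 = 0.


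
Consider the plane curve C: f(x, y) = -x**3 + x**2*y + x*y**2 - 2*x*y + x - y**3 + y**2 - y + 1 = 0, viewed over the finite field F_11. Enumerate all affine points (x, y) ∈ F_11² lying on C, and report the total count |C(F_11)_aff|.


Affine F_11-points: {(0, 1), (1, 1), (2, 10), (3, 2), (4, 2), (6, 0), (6, 2), (6, 5), (7, 9), (8, 3), (9, 10), (10, 4), (10, 8), (10, 10)}; count = 14.

For each of the 121 pairs (x, y) ∈ F_11², evaluate f(x, y) mod 11. Record the zeros.
  x = 0: [0↦1, 1↦0, 2↦6, 3↦2, 4↦4, 5↦6, 6↦2, 7↦8, 8↦7, 9↦4, 10↦4]  zeros at y ∈ {1}
  x = 1: [0↦1, 1↦0, 2↦8, 3↦8, 4↦5, 5↦4, 6↦10, 7↦6, 8↦8, 9↦10, 10↦6]  zeros at y ∈ {1}
  x = 2: [0↦6, 1↦7, 2↦8, 3↦3, 4↦8, 5↦6, 6↦2, 7↦1, 8↦8, 9↦6, 10↦0]  zeros at y ∈ {10}
  x = 3: [0↦10, 1↦4, 2↦0, 3↦3, 4↦7, 5↦6, 6↦5, 7↦9, 8↦1, 9↦8, 10↦2]  zeros at y ∈ {2}
  x = 4: [0↦7, 1↦7, 2↦0, 3↦2, 4↦7, 5↦9, 6↦2, 7↦2, 8↦3, 9↦10, 10↦6]  zeros at y ∈ {2}
  x = 5: [0↦2, 1↦10, 2↦2, 3↦5, 4↦2, 5↦9, 6↦9, 7↦7, 8↦8, 9↦6, 10↦6]  zeros at y ∈ ∅
  x = 6: [0↦0, 1↦7, 2↦0, 3↦6, 4↦8, 5↦0, 6↦9, 7↦7, 8↦10, 9↦1, 10↦7]  zeros at y ∈ {0, 2, 5}
  x = 7: [0↦6, 1↦3, 2↦10, 3↦10, 4↦8, 5↦9, 6↦7, 7↦7, 8↦3, 9↦0, 10↦3]  zeros at y ∈ {9}
  x = 8: [0↦3, 1↦3, 2↦4, 3↦0, 4↦7, 5↦8, 6↦8, 7↦1, 8↦3, 9↦8, 10↦10]  zeros at y ∈ {3}
  x = 9: [0↦7, 1↦1, 2↦9, 3↦3, 4↦10, 5↦2, 6↦6, 7↦5, 8↦4, 9↦8, 10↦0]  zeros at y ∈ {10}
  x = 10: [0↦1, 1↦2, 2↦8, 3↦2, 4↦0, 5↦7, 6↦6, 7↦2, 8↦0, 9↦5, 10↦0]  zeros at y ∈ {4, 8, 10}
Collecting zeros: affine points = {(0, 1), (1, 1), (2, 10), (3, 2), (4, 2), (6, 0), (6, 2), (6, 5), (7, 9), (8, 3), (9, 10), (10, 4), (10, 8), (10, 10)}.
Total count |C(F_11)_aff| = 14.


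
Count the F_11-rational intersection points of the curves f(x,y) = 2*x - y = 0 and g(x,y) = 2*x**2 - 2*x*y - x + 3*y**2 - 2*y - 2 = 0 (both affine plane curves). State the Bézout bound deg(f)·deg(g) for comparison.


Common zeros: ∅; count = 0; Bézout bound = 2.

deg(f) = 1, deg(g) = 2, so Bézout bound = 2.
Scan x ∈ F_11. For each x, list the y ∈ F_11 with f(x, y) ≡ 0 and those with g(x, y) ≡ 0 (mod 11); the common zeros in that column are the intersection.
  x = 0: f ≡ 0 at y ∈ {0}; g ≡ 0 at y ∈ ∅; common: ∅.
  x = 1: f ≡ 0 at y ∈ {2}; g ≡ 0 at y ∈ ∅; common: ∅.
  x = 2: f ≡ 0 at y ∈ {4}; g ≡ 0 at y ∈ ∅; common: ∅.
  x = 3: f ≡ 0 at y ∈ {6}; g ≡ 0 at y ∈ ∅; common: ∅.
  x = 4: f ≡ 0 at y ∈ {8}; g ≡ 0 at y ∈ ∅; common: ∅.
  x = 5: f ≡ 0 at y ∈ {10}; g ≡ 0 at y ∈ ∅; common: ∅.
  x = 6: f ≡ 0 at y ∈ {1}; g ≡ 0 at y ∈ {6}; common: ∅.
  x = 7: f ≡ 0 at y ∈ {3}; g ≡ 0 at y ∈ ∅; common: ∅.
  x = 8: f ≡ 0 at y ∈ {5}; g ≡ 0 at y ∈ ∅; common: ∅.
  x = 9: f ≡ 0 at y ∈ {7}; g ≡ 0 at y ∈ ∅; common: ∅.
  x = 10: f ≡ 0 at y ∈ {9}; g ≡ 0 at y ∈ ∅; common: ∅.
Collecting: common zeros = ∅, so the count is 0.
Comparison with the Bézout bound: 0 ≤ 2 = deg(f)·deg(g), as expected for curves with no common component (the affine F_11-count falls short of the bound because intersections may lie at infinity, over extension fields, or carry multiplicity).


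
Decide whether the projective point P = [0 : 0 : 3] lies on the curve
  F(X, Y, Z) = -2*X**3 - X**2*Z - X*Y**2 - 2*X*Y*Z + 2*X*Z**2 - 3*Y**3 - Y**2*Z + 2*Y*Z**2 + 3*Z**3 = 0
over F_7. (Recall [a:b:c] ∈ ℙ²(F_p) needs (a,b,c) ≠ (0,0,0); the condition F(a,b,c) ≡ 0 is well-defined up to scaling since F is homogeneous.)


F(0,0,3) ≡ 4 (mod 7); P is NOT on the curve.

Evaluate F(0, 0, 3) term-by-term (mod 7).
  -2*X**3 ↦ -2·0·1·1 = 0
  -X**2*Z ↦ -1·0·1·3 = 0
  -X*Y**2 ↦ -1·0·0·1 = 0
  -2*X*Y*Z ↦ -2·0·0·3 = 0
  2*X*Z**2 ↦ 2·0·1·9 = 0
  -3*Y**3 ↦ -3·1·0·1 = 0
  -Y**2*Z ↦ -1·1·0·3 = 0
  2*Y*Z**2 ↦ 2·1·0·9 = 0
  3*Z**3 ↦ 3·1·1·27 = 81
Sum: F(0, 0, 3) = (0) + (0) + (0) + (0) + (0) + (0) + (0) + (0) + (81) = 81.
Reducing mod 7: 81 ≡ 4 (mod 7).
Since F(a, b, c) ≡ 4 ≠ 0 (mod 7), P does NOT lie on the curve.


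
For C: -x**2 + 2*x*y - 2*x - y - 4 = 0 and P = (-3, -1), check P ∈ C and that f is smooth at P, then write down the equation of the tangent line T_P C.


Tangent line at P: 2*x - 7*y - 1 = 0.

Step 1: f(-3, -1) = 0, so P lies on C.
Step 2: partial derivatives
  f_x(x, y) = -2*x + 2*y - 2, f_y(x, y) = 2*x - 1.
  f_x(P) = 2, f_y(P) = -7 (gradient nonzero, so P is smooth).
Step 3: tangent line at P: 2·(x − -3) + -7·(y − -1) = 0.
Expanding: 2*x - 7*y - 1 = 0.


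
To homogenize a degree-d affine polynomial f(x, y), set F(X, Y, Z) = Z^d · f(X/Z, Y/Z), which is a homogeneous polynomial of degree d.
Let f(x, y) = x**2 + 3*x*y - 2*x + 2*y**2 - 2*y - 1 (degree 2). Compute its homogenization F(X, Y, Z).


F(X, Y, Z) = X**2 + 3*X*Y - 2*X*Z + 2*Y**2 - 2*Y*Z - Z**2

deg(f) = 2.
Substitute x = X/Z, y = Y/Z into f, then multiply by Z^2.
  monomial 1·x^2·y^0 ↦ 1·X^2·Y^0·Z^0.
  monomial 3·x^1·y^1 ↦ 3·X^1·Y^1·Z^0.
  monomial -2·x^1·y^0 ↦ -2·X^1·Y^0·Z^1.
  monomial 2·x^0·y^2 ↦ 2·X^0·Y^2·Z^0.
  monomial -2·x^0·y^1 ↦ -2·X^0·Y^1·Z^1.
  monomial -1·x^0·y^0 ↦ -1·X^0·Y^0·Z^2.
Collecting: F(X, Y, Z) = X**2 + 3*X*Y - 2*X*Z + 2*Y**2 - 2*Y*Z - Z**2.


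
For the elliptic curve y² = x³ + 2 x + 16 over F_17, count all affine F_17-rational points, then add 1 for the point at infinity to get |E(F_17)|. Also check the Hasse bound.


Affine points = {(0, 4), (0, 13), (1, 6), (1, 11), (3, 7), (3, 10), (5, 7), (5, 10), (7, 4), (7, 13), (8, 0), (9, 7), (9, 10), (10, 4), (10, 13), (11, 3), (11, 14), (12, 0), (14, 0), (15, 2), (15, 15), (16, 8), (16, 9)}; affine count = 23; |E(F_17)| = 24.

Discriminant check: Δ ∝ 4a³ + 27b² = 4·2³ + 27·16² = 4·8 + 27·256 ≡ 8 (mod 17). Nonzero ⇒ E is nonsingular.
For each x ∈ F_17, compute rhs = x³ + 2·x + 16 mod 17, then count y ∈ F_17 with y² ≡ rhs.
  x = 0: rhs = 16, matching y values: 4, 13 (2 points).
  x = 1: rhs = 2, matching y values: 6, 11 (2 points).
  x = 2: rhs = 11, matching y values: none (0 points).
  x = 3: rhs = 15, matching y values: 7, 10 (2 points).
  x = 4: rhs = 3, matching y values: none (0 points).
  x = 5: rhs = 15, matching y values: 7, 10 (2 points).
  x = 6: rhs = 6, matching y values: none (0 points).
  x = 7: rhs = 16, matching y values: 4, 13 (2 points).
  x = 8: rhs = 0, matching y values: 0 (1 points).
  x = 9: rhs = 15, matching y values: 7, 10 (2 points).
  x = 10: rhs = 16, matching y values: 4, 13 (2 points).
  x = 11: rhs = 9, matching y values: 3, 14 (2 points).
  x = 12: rhs = 0, matching y values: 0 (1 points).
  x = 13: rhs = 12, matching y values: none (0 points).
  x = 14: rhs = 0, matching y values: 0 (1 points).
  x = 15: rhs = 4, matching y values: 2, 15 (2 points).
  x = 16: rhs = 13, matching y values: 8, 9 (2 points).
Total affine count: 23.
Full point count |E(F_17)| = 23 + 1 = 24.
Hasse bound: |24 − (17+1)| = |6| = 6 ≤ 2√17 ≈ 8.2462 ✓.


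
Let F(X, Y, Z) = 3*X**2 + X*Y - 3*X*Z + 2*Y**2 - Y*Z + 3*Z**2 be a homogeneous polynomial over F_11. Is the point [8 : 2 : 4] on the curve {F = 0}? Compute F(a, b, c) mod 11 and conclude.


F(8,2,4) ≡ 6 (mod 11); P is NOT on the curve.

Evaluate F(8, 2, 4) term-by-term (mod 11).
  3*X**2 ↦ 3·64·1·1 = 192
  X*Y ↦ 1·8·2·1 = 16
  -3*X*Z ↦ -3·8·1·4 = -96
  2*Y**2 ↦ 2·1·4·1 = 8
  -Y*Z ↦ -1·1·2·4 = -8
  3*Z**2 ↦ 3·1·1·16 = 48
Sum: F(8, 2, 4) = (192) + (16) + (-96) + (8) + (-8) + (48) = 160.
Reducing mod 11: 160 ≡ 6 (mod 11).
Since F(a, b, c) ≡ 6 ≠ 0 (mod 11), P does NOT lie on the curve.


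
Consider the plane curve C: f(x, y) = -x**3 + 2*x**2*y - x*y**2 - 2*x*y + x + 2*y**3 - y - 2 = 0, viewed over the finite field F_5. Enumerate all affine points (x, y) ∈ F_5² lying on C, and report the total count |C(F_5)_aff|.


Affine F_5-points: {(1, 3), (2, 1), (2, 4), (3, 2), (4, 3)}; count = 5.

For each of the 25 pairs (x, y) ∈ F_5², evaluate f(x, y) mod 5. Record the zeros.
  x = 0: [0↦3, 1↦4, 2↦2, 3↦4, 4↦2]  zeros at y ∈ ∅
  x = 1: [0↦3, 1↦3, 2↦3, 3↦0, 4↦1]  zeros at y ∈ {3}
  x = 2: [0↦2, 1↦0, 2↦1, 3↦2, 4↦0]  zeros at y ∈ {1, 4}
  x = 3: [0↦4, 1↦4, 2↦0, 3↦4, 4↦3]  zeros at y ∈ {2}
  x = 4: [0↦3, 1↦4, 2↦4, 3↦0, 4↦4]  zeros at y ∈ {3}
Collecting zeros: affine points = {(1, 3), (2, 1), (2, 4), (3, 2), (4, 3)}.
Total count |C(F_5)_aff| = 5.


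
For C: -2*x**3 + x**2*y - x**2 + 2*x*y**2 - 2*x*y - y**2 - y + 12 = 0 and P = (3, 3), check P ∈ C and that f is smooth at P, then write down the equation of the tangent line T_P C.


Tangent line at P: -30*x + 32*y - 6 = 0.

Step 1: f(3, 3) = 0, so P lies on C.
Step 2: partial derivatives
  f_x(x, y) = -6*x**2 + 2*x*y - 2*x + 2*y**2 - 2*y, f_y(x, y) = x**2 + 4*x*y - 2*x - 2*y - 1.
  f_x(P) = -30, f_y(P) = 32 (gradient nonzero, so P is smooth).
Step 3: tangent line at P: -30·(x − 3) + 32·(y − 3) = 0.
Expanding: -30*x + 32*y - 6 = 0.


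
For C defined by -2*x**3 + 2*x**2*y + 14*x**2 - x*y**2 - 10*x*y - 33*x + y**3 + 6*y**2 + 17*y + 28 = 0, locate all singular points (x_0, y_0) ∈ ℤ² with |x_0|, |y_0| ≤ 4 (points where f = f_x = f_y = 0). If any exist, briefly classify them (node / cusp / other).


Singular points: {(2, -1)}; classification: cusp.

Compute partial derivatives:
  f_x = -6*x**2 + 4*x*y + 28*x - y**2 - 10*y - 33.
  f_y = 2*x**2 - 2*x*y - 10*x + 3*y**2 + 12*y + 17.
Scan x_0 ∈ {−4, ..., 4}. For each x_0, f_y(x_0, y) is a polynomial in y; find its integer roots y ∈ {−4, ..., 4}, then test f_x and f at those candidates.
  x = -4: f_y(-4, y) = 3*y**2 + 20*y + 89; no integer root y with |y| ≤ 4.
  x = -3: f_y(-3, y) = 3*y**2 + 18*y + 65; no integer root y with |y| ≤ 4.
  x = -2: f_y(-2, y) = 3*y**2 + 16*y + 45; no integer root y with |y| ≤ 4.
  x = -1: f_y(-1, y) = 3*y**2 + 14*y + 29; no integer root y with |y| ≤ 4.
  x = 0: f_y(0, y) = 3*y**2 + 12*y + 17; no integer root y with |y| ≤ 4.
  x = 1: f_y(1, y) = 3*y**2 + 10*y + 9; no integer root y with |y| ≤ 4.
  x = 2: f_y(2, y) = 3*y**2 + 8*y + 5; vanishes at y ∈ {-1}. (2, -1): f_x = 0, f = 0 — SINGULAR.
  x = 3: f_y(3, y) = 3*y**2 + 6*y + 5; no integer root y with |y| ≤ 4.
  x = 4: f_y(4, y) = 3*y**2 + 4*y + 9; no integer root y with |y| ≤ 4.
Only singular point on the grid: (2, -1).
Classify: substitute x = 2 + u, y = -1 + v and expand: f = -2*u**3 + 2*u**2*v - u*v**2 + v**3 + v**2.
No constant or linear terms (consistent with a singular point). Quadratic part: v**2. Cubic part: -2*u**3 + 2*u**2*v - u*v**2 + v**3.
The quadratic part v**2 is a perfect square, so there is a single (double) tangent line v = 0, i.e. y = -1. Restricting the cubic part to that line (v = 0) leaves -2*u**3 ≠ 0, so f is not divisible by v and the branch is v² ≈ 2*u**3 to lowest order — this is a cusp.
Classification: cusp.


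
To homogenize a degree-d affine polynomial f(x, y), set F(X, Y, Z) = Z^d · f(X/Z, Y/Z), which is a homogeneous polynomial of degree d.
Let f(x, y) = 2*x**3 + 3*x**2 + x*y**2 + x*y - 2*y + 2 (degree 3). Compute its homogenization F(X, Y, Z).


F(X, Y, Z) = 2*X**3 + 3*X**2*Z + X*Y**2 + X*Y*Z - 2*Y*Z**2 + 2*Z**3

deg(f) = 3.
Substitute x = X/Z, y = Y/Z into f, then multiply by Z^3.
  monomial 2·x^3·y^0 ↦ 2·X^3·Y^0·Z^0.
  monomial 3·x^2·y^0 ↦ 3·X^2·Y^0·Z^1.
  monomial 1·x^1·y^2 ↦ 1·X^1·Y^2·Z^0.
  monomial 1·x^1·y^1 ↦ 1·X^1·Y^1·Z^1.
  monomial -2·x^0·y^1 ↦ -2·X^0·Y^1·Z^2.
  monomial 2·x^0·y^0 ↦ 2·X^0·Y^0·Z^3.
Collecting: F(X, Y, Z) = 2*X**3 + 3*X**2*Z + X*Y**2 + X*Y*Z - 2*Y*Z**2 + 2*Z**3.


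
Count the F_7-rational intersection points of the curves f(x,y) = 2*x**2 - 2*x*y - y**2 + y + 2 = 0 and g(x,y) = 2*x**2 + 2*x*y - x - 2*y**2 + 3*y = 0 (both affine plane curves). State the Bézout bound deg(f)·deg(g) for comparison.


Common zeros: {(5, 1), (6, 6)}; count = 2; Bézout bound = 4.

deg(f) = 2, deg(g) = 2, so Bézout bound = 4.
Scan x ∈ F_7. For each x, list the y ∈ F_7 with f(x, y) ≡ 0 and those with g(x, y) ≡ 0 (mod 7); the common zeros in that column are the intersection.
  x = 0: f ≡ 0 at y ∈ {2, 6}; g ≡ 0 at y ∈ {0, 5}; common: ∅.
  x = 1: f ≡ 0 at y ∈ ∅; g ≡ 0 at y ∈ ∅; common: ∅.
  x = 2: f ≡ 0 at y ∈ {2}; g ≡ 0 at y ∈ ∅; common: ∅.
  x = 3: f ≡ 0 at y ∈ {1}; g ≡ 0 at y ∈ ∅; common: ∅.
  x = 4: f ≡ 0 at y ∈ ∅; g ≡ 0 at y ∈ {0, 2}; common: ∅.
  x = 5: f ≡ 0 at y ∈ {1, 4}; g ≡ 0 at y ∈ {1, 2}; common: {1}.
  x = 6: f ≡ 0 at y ∈ {4, 6}; g ≡ 0 at y ∈ {5, 6}; common: {6}.
Collecting: common zeros = {(5, 1), (6, 6)}, so the count is 2.
Comparison with the Bézout bound: 2 ≤ 4 = deg(f)·deg(g), as expected for curves with no common component (the affine F_7-count falls short of the bound because intersections may lie at infinity, over extension fields, or carry multiplicity).


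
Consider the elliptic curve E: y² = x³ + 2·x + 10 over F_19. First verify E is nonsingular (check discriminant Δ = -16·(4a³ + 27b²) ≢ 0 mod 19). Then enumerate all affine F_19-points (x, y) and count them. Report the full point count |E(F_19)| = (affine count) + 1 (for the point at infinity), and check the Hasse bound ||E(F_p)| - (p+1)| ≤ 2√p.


Affine points = {(3, 9), (3, 10), (4, 5), (4, 14), (7, 5), (7, 14), (8, 5), (8, 14), (9, 4), (9, 15), (10, 2), (10, 17), (17, 6), (17, 13), (18, 8), (18, 11)}; affine count = 16; |E(F_19)| = 17.

Discriminant check: Δ ∝ 4a³ + 27b² = 4·2³ + 27·10² = 4·8 + 27·100 ≡ 15 (mod 19). Nonzero ⇒ E is nonsingular.
For each x ∈ F_19, compute rhs = x³ + 2·x + 10 mod 19, then count y ∈ F_19 with y² ≡ rhs.
  x = 0: rhs = 10, matching y values: none (0 points).
  x = 1: rhs = 13, matching y values: none (0 points).
  x = 2: rhs = 3, matching y values: none (0 points).
  x = 3: rhs = 5, matching y values: 9, 10 (2 points).
  x = 4: rhs = 6, matching y values: 5, 14 (2 points).
  x = 5: rhs = 12, matching y values: none (0 points).
  x = 6: rhs = 10, matching y values: none (0 points).
  x = 7: rhs = 6, matching y values: 5, 14 (2 points).
  x = 8: rhs = 6, matching y values: 5, 14 (2 points).
  x = 9: rhs = 16, matching y values: 4, 15 (2 points).
  x = 10: rhs = 4, matching y values: 2, 17 (2 points).
  x = 11: rhs = 14, matching y values: none (0 points).
  x = 12: rhs = 14, matching y values: none (0 points).
  x = 13: rhs = 10, matching y values: none (0 points).
  x = 14: rhs = 8, matching y values: none (0 points).
  x = 15: rhs = 14, matching y values: none (0 points).
  x = 16: rhs = 15, matching y values: none (0 points).
  x = 17: rhs = 17, matching y values: 6, 13 (2 points).
  x = 18: rhs = 7, matching y values: 8, 11 (2 points).
Total affine count: 16.
Full point count |E(F_19)| = 16 + 1 = 17.
Hasse bound: |17 − (19+1)| = |-3| = 3 ≤ 2√19 ≈ 8.7178 ✓.


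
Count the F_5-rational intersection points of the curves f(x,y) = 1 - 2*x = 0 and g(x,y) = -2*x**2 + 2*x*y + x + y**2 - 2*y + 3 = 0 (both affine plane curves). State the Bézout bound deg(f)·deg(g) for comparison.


Common zeros: {(3, 2), (3, 4)}; count = 2; Bézout bound = 2.

deg(f) = 1, deg(g) = 2, so Bézout bound = 2.
Scan x ∈ F_5. For each x, list the y ∈ F_5 with f(x, y) ≡ 0 and those with g(x, y) ≡ 0 (mod 5); the common zeros in that column are the intersection.
  x = 0: f ≡ 0 at y ∈ ∅; g ≡ 0 at y ∈ ∅; common: ∅.
  x = 1: f ≡ 0 at y ∈ ∅; g ≡ 0 at y ∈ ∅; common: ∅.
  x = 2: f ≡ 0 at y ∈ ∅; g ≡ 0 at y ∈ {1, 2}; common: ∅.
  x = 3: f ≡ 0 at y ∈ {0, 1, 2, 3, 4}; g ≡ 0 at y ∈ {2, 4}; common: {2, 4}.
  x = 4: f ≡ 0 at y ∈ ∅; g ≡ 0 at y ∈ {0, 4}; common: ∅.
Collecting: common zeros = {(3, 2), (3, 4)}, so the count is 2.
Comparison with the Bézout bound: 2 ≤ 2 = deg(f)·deg(g), as expected for curves with no common component (the bound is attained).


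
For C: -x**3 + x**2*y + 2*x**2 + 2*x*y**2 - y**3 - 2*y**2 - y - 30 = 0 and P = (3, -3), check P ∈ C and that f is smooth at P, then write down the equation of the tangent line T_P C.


Tangent line at P: -15*x - 43*y - 84 = 0.

Step 1: f(3, -3) = 0, so P lies on C.
Step 2: partial derivatives
  f_x(x, y) = -3*x**2 + 2*x*y + 4*x + 2*y**2, f_y(x, y) = x**2 + 4*x*y - 3*y**2 - 4*y - 1.
  f_x(P) = -15, f_y(P) = -43 (gradient nonzero, so P is smooth).
Step 3: tangent line at P: -15·(x − 3) + -43·(y − -3) = 0.
Expanding: -15*x - 43*y - 84 = 0.


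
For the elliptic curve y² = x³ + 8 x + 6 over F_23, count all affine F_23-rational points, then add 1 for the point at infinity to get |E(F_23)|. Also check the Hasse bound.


Affine points = {(0, 11), (0, 12), (9, 5), (9, 18), (12, 6), (12, 17), (17, 8), (17, 15), (18, 5), (18, 18), (19, 5), (19, 18), (20, 1), (20, 22)}; affine count = 14; |E(F_23)| = 15.

Discriminant check: Δ ∝ 4a³ + 27b² = 4·8³ + 27·6² = 4·512 + 27·36 ≡ 7 (mod 23). Nonzero ⇒ E is nonsingular.
For each x ∈ F_23, compute rhs = x³ + 8·x + 6 mod 23, then count y ∈ F_23 with y² ≡ rhs.
  x = 0: rhs = 6, matching y values: 11, 12 (2 points).
  x = 1: rhs = 15, matching y values: none (0 points).
  x = 2: rhs = 7, matching y values: none (0 points).
  x = 3: rhs = 11, matching y values: none (0 points).
  x = 4: rhs = 10, matching y values: none (0 points).
  x = 5: rhs = 10, matching y values: none (0 points).
  x = 6: rhs = 17, matching y values: none (0 points).
  x = 7: rhs = 14, matching y values: none (0 points).
  x = 8: rhs = 7, matching y values: none (0 points).
  x = 9: rhs = 2, matching y values: 5, 18 (2 points).
  x = 10: rhs = 5, matching y values: none (0 points).
  x = 11: rhs = 22, matching y values: none (0 points).
  x = 12: rhs = 13, matching y values: 6, 17 (2 points).
  x = 13: rhs = 7, matching y values: none (0 points).
  x = 14: rhs = 10, matching y values: none (0 points).
  x = 15: rhs = 5, matching y values: none (0 points).
  x = 16: rhs = 21, matching y values: none (0 points).
  x = 17: rhs = 18, matching y values: 8, 15 (2 points).
  x = 18: rhs = 2, matching y values: 5, 18 (2 points).
  x = 19: rhs = 2, matching y values: 5, 18 (2 points).
  x = 20: rhs = 1, matching y values: 1, 22 (2 points).
  x = 21: rhs = 5, matching y values: none (0 points).
  x = 22: rhs = 20, matching y values: none (0 points).
Total affine count: 14.
Full point count |E(F_23)| = 14 + 1 = 15.
Hasse bound: |15 − (23+1)| = |-9| = 9 ≤ 2√23 ≈ 9.5917 ✓.
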